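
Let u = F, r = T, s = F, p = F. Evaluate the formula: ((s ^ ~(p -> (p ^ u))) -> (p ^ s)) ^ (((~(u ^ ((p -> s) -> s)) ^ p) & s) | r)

F

p ^ u = F ^ F = F
p -> (p ^ u) = F -> F = T
~(p -> (p ^ u)) = ~T = F
s ^ ~(p -> (p ^ u)) = F ^ F = F
p ^ s = F ^ F = F
(s ^ ~(p -> (p ^ u))) -> (p ^ s) = F -> F = T
p -> s = F -> F = T
(p -> s) -> s = T -> F = F
u ^ ((p -> s) -> s) = F ^ F = F
~(u ^ ((p -> s) -> s)) = ~F = T
~(u ^ ((p -> s) -> s)) ^ p = T ^ F = T
(~(u ^ ((p -> s) -> s)) ^ p) & s = T & F = F
((~(u ^ ((p -> s) -> s)) ^ p) & s) | r = F | T = T
((s ^ ~(p -> (p ^ u))) -> (p ^ s)) ^ (((~(u ^ ((p -> s) -> s)) ^ p) & s) | r) = T ^ T = F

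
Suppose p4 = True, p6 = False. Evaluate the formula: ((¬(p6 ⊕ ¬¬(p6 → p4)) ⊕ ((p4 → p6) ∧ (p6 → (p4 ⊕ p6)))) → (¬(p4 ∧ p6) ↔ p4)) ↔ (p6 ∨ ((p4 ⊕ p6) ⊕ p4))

p6 → p4 = False → True = True
¬(p6 → p4) = ¬True = False
¬¬(p6 → p4) = ¬False = True
p6 ⊕ ¬¬(p6 → p4) = False ⊕ True = True
¬(p6 ⊕ ¬¬(p6 → p4)) = ¬True = False
p4 → p6 = True → False = False
p4 ⊕ p6 = True ⊕ False = True
p6 → (p4 ⊕ p6) = False → True = True
(p4 → p6) ∧ (p6 → (p4 ⊕ p6)) = False ∧ True = False
¬(p6 ⊕ ¬¬(p6 → p4)) ⊕ ((p4 → p6) ∧ (p6 → (p4 ⊕ p6))) = False ⊕ False = False
p4 ∧ p6 = True ∧ False = False
¬(p4 ∧ p6) = ¬False = True
¬(p4 ∧ p6) ↔ p4 = True ↔ True = True
(¬(p6 ⊕ ¬¬(p6 → p4)) ⊕ ((p4 → p6) ∧ (p6 → (p4 ⊕ p6)))) → (¬(p4 ∧ p6) ↔ p4) = False → True = True
p4 ⊕ p6 = True ⊕ False = True
(p4 ⊕ p6) ⊕ p4 = True ⊕ True = False
p6 ∨ ((p4 ⊕ p6) ⊕ p4) = False ∨ False = False
((¬(p6 ⊕ ¬¬(p6 → p4)) ⊕ ((p4 → p6) ∧ (p6 → (p4 ⊕ p6)))) → (¬(p4 ∧ p6) ↔ p4)) ↔ (p6 ∨ ((p4 ⊕ p6) ⊕ p4)) = True ↔ False = False

False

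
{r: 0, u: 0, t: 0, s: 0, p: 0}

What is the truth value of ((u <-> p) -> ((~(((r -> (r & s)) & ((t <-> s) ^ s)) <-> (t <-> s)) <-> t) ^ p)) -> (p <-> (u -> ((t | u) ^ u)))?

u <-> p = 0 <-> 0 = 1
r & s = 0 & 0 = 0
r -> (r & s) = 0 -> 0 = 1
t <-> s = 0 <-> 0 = 1
(t <-> s) ^ s = 1 ^ 0 = 1
(r -> (r & s)) & ((t <-> s) ^ s) = 1 & 1 = 1
t <-> s = 0 <-> 0 = 1
((r -> (r & s)) & ((t <-> s) ^ s)) <-> (t <-> s) = 1 <-> 1 = 1
~(((r -> (r & s)) & ((t <-> s) ^ s)) <-> (t <-> s)) = ~1 = 0
~(((r -> (r & s)) & ((t <-> s) ^ s)) <-> (t <-> s)) <-> t = 0 <-> 0 = 1
(~(((r -> (r & s)) & ((t <-> s) ^ s)) <-> (t <-> s)) <-> t) ^ p = 1 ^ 0 = 1
(u <-> p) -> ((~(((r -> (r & s)) & ((t <-> s) ^ s)) <-> (t <-> s)) <-> t) ^ p) = 1 -> 1 = 1
t | u = 0 | 0 = 0
(t | u) ^ u = 0 ^ 0 = 0
u -> ((t | u) ^ u) = 0 -> 0 = 1
p <-> (u -> ((t | u) ^ u)) = 0 <-> 1 = 0
((u <-> p) -> ((~(((r -> (r & s)) & ((t <-> s) ^ s)) <-> (t <-> s)) <-> t) ^ p)) -> (p <-> (u -> ((t | u) ^ u))) = 1 -> 0 = 0

0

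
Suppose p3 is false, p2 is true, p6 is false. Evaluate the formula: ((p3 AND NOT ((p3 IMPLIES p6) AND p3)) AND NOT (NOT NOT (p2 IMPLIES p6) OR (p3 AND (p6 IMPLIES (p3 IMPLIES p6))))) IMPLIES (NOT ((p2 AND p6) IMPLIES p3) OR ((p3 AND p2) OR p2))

T

p3 IMPLIES p6 = F IMPLIES F = T
(p3 IMPLIES p6) AND p3 = T AND F = F
NOT ((p3 IMPLIES p6) AND p3) = NOT F = T
p3 AND NOT ((p3 IMPLIES p6) AND p3) = F AND T = F
p2 IMPLIES p6 = T IMPLIES F = F
NOT (p2 IMPLIES p6) = NOT F = T
NOT NOT (p2 IMPLIES p6) = NOT T = F
p3 IMPLIES p6 = F IMPLIES F = T
p6 IMPLIES (p3 IMPLIES p6) = F IMPLIES T = T
p3 AND (p6 IMPLIES (p3 IMPLIES p6)) = F AND T = F
NOT NOT (p2 IMPLIES p6) OR (p3 AND (p6 IMPLIES (p3 IMPLIES p6))) = F OR F = F
NOT (NOT NOT (p2 IMPLIES p6) OR (p3 AND (p6 IMPLIES (p3 IMPLIES p6)))) = NOT F = T
(p3 AND NOT ((p3 IMPLIES p6) AND p3)) AND NOT (NOT NOT (p2 IMPLIES p6) OR (p3 AND (p6 IMPLIES (p3 IMPLIES p6)))) = F AND T = F
p2 AND p6 = T AND F = F
(p2 AND p6) IMPLIES p3 = F IMPLIES F = T
NOT ((p2 AND p6) IMPLIES p3) = NOT T = F
p3 AND p2 = F AND T = F
(p3 AND p2) OR p2 = F OR T = T
NOT ((p2 AND p6) IMPLIES p3) OR ((p3 AND p2) OR p2) = F OR T = T
((p3 AND NOT ((p3 IMPLIES p6) AND p3)) AND NOT (NOT NOT (p2 IMPLIES p6) OR (p3 AND (p6 IMPLIES (p3 IMPLIES p6))))) IMPLIES (NOT ((p2 AND p6) IMPLIES p3) OR ((p3 AND p2) OR p2)) = F IMPLIES T = T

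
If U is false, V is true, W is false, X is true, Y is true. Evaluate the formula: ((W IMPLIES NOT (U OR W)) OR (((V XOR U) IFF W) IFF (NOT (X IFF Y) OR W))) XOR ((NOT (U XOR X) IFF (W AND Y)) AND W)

U OR W = F OR F = F
NOT (U OR W) = NOT F = T
W IMPLIES NOT (U OR W) = F IMPLIES T = T
V XOR U = T XOR F = T
(V XOR U) IFF W = T IFF F = F
X IFF Y = T IFF T = T
NOT (X IFF Y) = NOT T = F
NOT (X IFF Y) OR W = F OR F = F
((V XOR U) IFF W) IFF (NOT (X IFF Y) OR W) = F IFF F = T
(W IMPLIES NOT (U OR W)) OR (((V XOR U) IFF W) IFF (NOT (X IFF Y) OR W)) = T OR T = T
U XOR X = F XOR T = T
NOT (U XOR X) = NOT T = F
W AND Y = F AND T = F
NOT (U XOR X) IFF (W AND Y) = F IFF F = T
(NOT (U XOR X) IFF (W AND Y)) AND W = T AND F = F
((W IMPLIES NOT (U OR W)) OR (((V XOR U) IFF W) IFF (NOT (X IFF Y) OR W))) XOR ((NOT (U XOR X) IFF (W AND Y)) AND W) = T XOR F = T

T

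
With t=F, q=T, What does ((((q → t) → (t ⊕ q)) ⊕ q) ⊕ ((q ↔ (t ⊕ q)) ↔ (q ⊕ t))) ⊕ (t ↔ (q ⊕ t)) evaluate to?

T

q → t = T → F = F
t ⊕ q = F ⊕ T = T
(q → t) → (t ⊕ q) = F → T = T
((q → t) → (t ⊕ q)) ⊕ q = T ⊕ T = F
t ⊕ q = F ⊕ T = T
q ↔ (t ⊕ q) = T ↔ T = T
q ⊕ t = T ⊕ F = T
(q ↔ (t ⊕ q)) ↔ (q ⊕ t) = T ↔ T = T
(((q → t) → (t ⊕ q)) ⊕ q) ⊕ ((q ↔ (t ⊕ q)) ↔ (q ⊕ t)) = F ⊕ T = T
q ⊕ t = T ⊕ F = T
t ↔ (q ⊕ t) = F ↔ T = F
((((q → t) → (t ⊕ q)) ⊕ q) ⊕ ((q ↔ (t ⊕ q)) ↔ (q ⊕ t))) ⊕ (t ↔ (q ⊕ t)) = T ⊕ F = T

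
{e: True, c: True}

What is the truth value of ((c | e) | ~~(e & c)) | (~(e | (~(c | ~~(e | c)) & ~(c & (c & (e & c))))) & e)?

True

c | e = True | True = True
e & c = True & True = True
~(e & c) = ~True = False
~~(e & c) = ~False = True
(c | e) | ~~(e & c) = True | True = True
e | c = True | True = True
~(e | c) = ~True = False
~~(e | c) = ~False = True
c | ~~(e | c) = True | True = True
~(c | ~~(e | c)) = ~True = False
e & c = True & True = True
c & (e & c) = True & True = True
c & (c & (e & c)) = True & True = True
~(c & (c & (e & c))) = ~True = False
~(c | ~~(e | c)) & ~(c & (c & (e & c))) = False & False = False
e | (~(c | ~~(e | c)) & ~(c & (c & (e & c)))) = True | False = True
~(e | (~(c | ~~(e | c)) & ~(c & (c & (e & c))))) = ~True = False
~(e | (~(c | ~~(e | c)) & ~(c & (c & (e & c))))) & e = False & True = False
((c | e) | ~~(e & c)) | (~(e | (~(c | ~~(e | c)) & ~(c & (c & (e & c))))) & e) = True | False = True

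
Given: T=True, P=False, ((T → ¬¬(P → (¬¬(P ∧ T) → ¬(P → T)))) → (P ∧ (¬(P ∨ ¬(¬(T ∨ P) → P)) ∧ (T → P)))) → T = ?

True

P ∧ T = False ∧ True = False
¬(P ∧ T) = ¬False = True
¬¬(P ∧ T) = ¬True = False
P → T = False → True = True
¬(P → T) = ¬True = False
¬¬(P ∧ T) → ¬(P → T) = False → False = True
P → (¬¬(P ∧ T) → ¬(P → T)) = False → True = True
¬(P → (¬¬(P ∧ T) → ¬(P → T))) = ¬True = False
¬¬(P → (¬¬(P ∧ T) → ¬(P → T))) = ¬False = True
T → ¬¬(P → (¬¬(P ∧ T) → ¬(P → T))) = True → True = True
T ∨ P = True ∨ False = True
¬(T ∨ P) = ¬True = False
¬(T ∨ P) → P = False → False = True
¬(¬(T ∨ P) → P) = ¬True = False
P ∨ ¬(¬(T ∨ P) → P) = False ∨ False = False
¬(P ∨ ¬(¬(T ∨ P) → P)) = ¬False = True
T → P = True → False = False
¬(P ∨ ¬(¬(T ∨ P) → P)) ∧ (T → P) = True ∧ False = False
P ∧ (¬(P ∨ ¬(¬(T ∨ P) → P)) ∧ (T → P)) = False ∧ False = False
(T → ¬¬(P → (¬¬(P ∧ T) → ¬(P → T)))) → (P ∧ (¬(P ∨ ¬(¬(T ∨ P) → P)) ∧ (T → P))) = True → False = False
((T → ¬¬(P → (¬¬(P ∧ T) → ¬(P → T)))) → (P ∧ (¬(P ∨ ¬(¬(T ∨ P) → P)) ∧ (T → P)))) → T = False → True = True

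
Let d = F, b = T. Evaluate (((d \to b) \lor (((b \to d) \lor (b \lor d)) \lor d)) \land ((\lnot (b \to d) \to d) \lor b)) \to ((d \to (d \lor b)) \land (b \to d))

F

d \to b = F \to T = T
b \to d = T \to F = F
b \lor d = T \lor F = T
(b \to d) \lor (b \lor d) = F \lor T = T
((b \to d) \lor (b \lor d)) \lor d = T \lor F = T
(d \to b) \lor (((b \to d) \lor (b \lor d)) \lor d) = T \lor T = T
b \to d = T \to F = F
\lnot (b \to d) = \lnot F = T
\lnot (b \to d) \to d = T \to F = F
(\lnot (b \to d) \to d) \lor b = F \lor T = T
((d \to b) \lor (((b \to d) \lor (b \lor d)) \lor d)) \land ((\lnot (b \to d) \to d) \lor b) = T \land T = T
d \lor b = F \lor T = T
d \to (d \lor b) = F \to T = T
b \to d = T \to F = F
(d \to (d \lor b)) \land (b \to d) = T \land F = F
(((d \to b) \lor (((b \to d) \lor (b \lor d)) \lor d)) \land ((\lnot (b \to d) \to d) \lor b)) \to ((d \to (d \lor b)) \land (b \to d)) = T \to F = F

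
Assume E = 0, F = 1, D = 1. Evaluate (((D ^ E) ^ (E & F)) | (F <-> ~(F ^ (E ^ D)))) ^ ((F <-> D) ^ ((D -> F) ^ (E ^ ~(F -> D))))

D ^ E = 1 ^ 0 = 1
E & F = 0 & 1 = 0
(D ^ E) ^ (E & F) = 1 ^ 0 = 1
E ^ D = 0 ^ 1 = 1
F ^ (E ^ D) = 1 ^ 1 = 0
~(F ^ (E ^ D)) = ~0 = 1
F <-> ~(F ^ (E ^ D)) = 1 <-> 1 = 1
((D ^ E) ^ (E & F)) | (F <-> ~(F ^ (E ^ D))) = 1 | 1 = 1
F <-> D = 1 <-> 1 = 1
D -> F = 1 -> 1 = 1
F -> D = 1 -> 1 = 1
~(F -> D) = ~1 = 0
E ^ ~(F -> D) = 0 ^ 0 = 0
(D -> F) ^ (E ^ ~(F -> D)) = 1 ^ 0 = 1
(F <-> D) ^ ((D -> F) ^ (E ^ ~(F -> D))) = 1 ^ 1 = 0
(((D ^ E) ^ (E & F)) | (F <-> ~(F ^ (E ^ D)))) ^ ((F <-> D) ^ ((D -> F) ^ (E ^ ~(F -> D)))) = 1 ^ 0 = 1

1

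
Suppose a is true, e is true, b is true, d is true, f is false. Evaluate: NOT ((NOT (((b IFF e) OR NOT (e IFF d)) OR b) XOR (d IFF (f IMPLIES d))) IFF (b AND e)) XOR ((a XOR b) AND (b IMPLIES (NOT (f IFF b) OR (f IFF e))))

b IFF e = True IFF True = True
e IFF d = True IFF True = True
NOT (e IFF d) = NOT True = False
(b IFF e) OR NOT (e IFF d) = True OR False = True
((b IFF e) OR NOT (e IFF d)) OR b = True OR True = True
NOT (((b IFF e) OR NOT (e IFF d)) OR b) = NOT True = False
f IMPLIES d = False IMPLIES True = True
d IFF (f IMPLIES d) = True IFF True = True
NOT (((b IFF e) OR NOT (e IFF d)) OR b) XOR (d IFF (f IMPLIES d)) = False XOR True = True
b AND e = True AND True = True
(NOT (((b IFF e) OR NOT (e IFF d)) OR b) XOR (d IFF (f IMPLIES d))) IFF (b AND e) = True IFF True = True
NOT ((NOT (((b IFF e) OR NOT (e IFF d)) OR b) XOR (d IFF (f IMPLIES d))) IFF (b AND e)) = NOT True = False
a XOR b = True XOR True = False
f IFF b = False IFF True = False
NOT (f IFF b) = NOT False = True
f IFF e = False IFF True = False
NOT (f IFF b) OR (f IFF e) = True OR False = True
b IMPLIES (NOT (f IFF b) OR (f IFF e)) = True IMPLIES True = True
(a XOR b) AND (b IMPLIES (NOT (f IFF b) OR (f IFF e))) = False AND True = False
NOT ((NOT (((b IFF e) OR NOT (e IFF d)) OR b) XOR (d IFF (f IMPLIES d))) IFF (b AND e)) XOR ((a XOR b) AND (b IMPLIES (NOT (f IFF b) OR (f IFF e)))) = False XOR False = False

False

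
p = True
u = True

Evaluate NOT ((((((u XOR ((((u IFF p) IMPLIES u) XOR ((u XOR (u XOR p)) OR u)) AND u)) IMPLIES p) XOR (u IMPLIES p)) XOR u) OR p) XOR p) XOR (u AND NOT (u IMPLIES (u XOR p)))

u IFF p = True IFF True = True
(u IFF p) IMPLIES u = True IMPLIES True = True
u XOR p = True XOR True = False
u XOR (u XOR p) = True XOR False = True
(u XOR (u XOR p)) OR u = True OR True = True
((u IFF p) IMPLIES u) XOR ((u XOR (u XOR p)) OR u) = True XOR True = False
(((u IFF p) IMPLIES u) XOR ((u XOR (u XOR p)) OR u)) AND u = False AND True = False
u XOR ((((u IFF p) IMPLIES u) XOR ((u XOR (u XOR p)) OR u)) AND u) = True XOR False = True
(u XOR ((((u IFF p) IMPLIES u) XOR ((u XOR (u XOR p)) OR u)) AND u)) IMPLIES p = True IMPLIES True = True
u IMPLIES p = True IMPLIES True = True
((u XOR ((((u IFF p) IMPLIES u) XOR ((u XOR (u XOR p)) OR u)) AND u)) IMPLIES p) XOR (u IMPLIES p) = True XOR True = False
(((u XOR ((((u IFF p) IMPLIES u) XOR ((u XOR (u XOR p)) OR u)) AND u)) IMPLIES p) XOR (u IMPLIES p)) XOR u = False XOR True = True
((((u XOR ((((u IFF p) IMPLIES u) XOR ((u XOR (u XOR p)) OR u)) AND u)) IMPLIES p) XOR (u IMPLIES p)) XOR u) OR p = True OR True = True
(((((u XOR ((((u IFF p) IMPLIES u) XOR ((u XOR (u XOR p)) OR u)) AND u)) IMPLIES p) XOR (u IMPLIES p)) XOR u) OR p) XOR p = True XOR True = False
NOT ((((((u XOR ((((u IFF p) IMPLIES u) XOR ((u XOR (u XOR p)) OR u)) AND u)) IMPLIES p) XOR (u IMPLIES p)) XOR u) OR p) XOR p) = NOT False = True
u XOR p = True XOR True = False
u IMPLIES (u XOR p) = True IMPLIES False = False
NOT (u IMPLIES (u XOR p)) = NOT False = True
u AND NOT (u IMPLIES (u XOR p)) = True AND True = True
NOT ((((((u XOR ((((u IFF p) IMPLIES u) XOR ((u XOR (u XOR p)) OR u)) AND u)) IMPLIES p) XOR (u IMPLIES p)) XOR u) OR p) XOR p) XOR (u AND NOT (u IMPLIES (u XOR p))) = True XOR True = False

False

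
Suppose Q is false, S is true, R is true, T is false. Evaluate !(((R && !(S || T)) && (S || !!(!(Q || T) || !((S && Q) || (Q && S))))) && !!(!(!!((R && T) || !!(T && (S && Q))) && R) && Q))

1

S || T = 1 || 0 = 1
!(S || T) = !1 = 0
R && !(S || T) = 1 && 0 = 0
Q || T = 0 || 0 = 0
!(Q || T) = !0 = 1
S && Q = 1 && 0 = 0
Q && S = 0 && 1 = 0
(S && Q) || (Q && S) = 0 || 0 = 0
!((S && Q) || (Q && S)) = !0 = 1
!(Q || T) || !((S && Q) || (Q && S)) = 1 || 1 = 1
!(!(Q || T) || !((S && Q) || (Q && S))) = !1 = 0
!!(!(Q || T) || !((S && Q) || (Q && S))) = !0 = 1
S || !!(!(Q || T) || !((S && Q) || (Q && S))) = 1 || 1 = 1
(R && !(S || T)) && (S || !!(!(Q || T) || !((S && Q) || (Q && S)))) = 0 && 1 = 0
R && T = 1 && 0 = 0
S && Q = 1 && 0 = 0
T && (S && Q) = 0 && 0 = 0
!(T && (S && Q)) = !0 = 1
!!(T && (S && Q)) = !1 = 0
(R && T) || !!(T && (S && Q)) = 0 || 0 = 0
!((R && T) || !!(T && (S && Q))) = !0 = 1
!!((R && T) || !!(T && (S && Q))) = !1 = 0
!!((R && T) || !!(T && (S && Q))) && R = 0 && 1 = 0
!(!!((R && T) || !!(T && (S && Q))) && R) = !0 = 1
!(!!((R && T) || !!(T && (S && Q))) && R) && Q = 1 && 0 = 0
!(!(!!((R && T) || !!(T && (S && Q))) && R) && Q) = !0 = 1
!!(!(!!((R && T) || !!(T && (S && Q))) && R) && Q) = !1 = 0
((R && !(S || T)) && (S || !!(!(Q || T) || !((S && Q) || (Q && S))))) && !!(!(!!((R && T) || !!(T && (S && Q))) && R) && Q) = 0 && 0 = 0
!(((R && !(S || T)) && (S || !!(!(Q || T) || !((S && Q) || (Q && S))))) && !!(!(!!((R && T) || !!(T && (S && Q))) && R) && Q)) = !0 = 1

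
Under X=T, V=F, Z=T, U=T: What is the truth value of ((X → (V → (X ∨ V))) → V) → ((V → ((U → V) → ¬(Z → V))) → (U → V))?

T

X ∨ V = T ∨ F = T
V → (X ∨ V) = F → T = T
X → (V → (X ∨ V)) = T → T = T
(X → (V → (X ∨ V))) → V = T → F = F
U → V = T → F = F
Z → V = T → F = F
¬(Z → V) = ¬F = T
(U → V) → ¬(Z → V) = F → T = T
V → ((U → V) → ¬(Z → V)) = F → T = T
U → V = T → F = F
(V → ((U → V) → ¬(Z → V))) → (U → V) = T → F = F
((X → (V → (X ∨ V))) → V) → ((V → ((U → V) → ¬(Z → V))) → (U → V)) = F → F = T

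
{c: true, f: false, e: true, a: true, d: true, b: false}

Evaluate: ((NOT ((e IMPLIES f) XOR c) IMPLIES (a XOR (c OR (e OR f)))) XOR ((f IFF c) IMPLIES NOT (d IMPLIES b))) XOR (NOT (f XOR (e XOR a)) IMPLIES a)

Substituting c=true, f=false, e=true, a=true, d=true, b=false:
e IMPLIES f = true IMPLIES false = false
(e IMPLIES f) XOR c = false XOR true = true
NOT ((e IMPLIES f) XOR c) = NOT true = false
e OR f = true OR false = true
c OR (e OR f) = true OR true = true
a XOR (c OR (e OR f)) = true XOR true = false
NOT ((e IMPLIES f) XOR c) IMPLIES (a XOR (c OR (e OR f))) = false IMPLIES false = true
f IFF c = false IFF true = false
d IMPLIES b = true IMPLIES false = false
NOT (d IMPLIES b) = NOT false = true
(f IFF c) IMPLIES NOT (d IMPLIES b) = false IMPLIES true = true
(NOT ((e IMPLIES f) XOR c) IMPLIES (a XOR (c OR (e OR f)))) XOR ((f IFF c) IMPLIES NOT (d IMPLIES b)) = true XOR true = false
e XOR a = true XOR true = false
f XOR (e XOR a) = false XOR false = false
NOT (f XOR (e XOR a)) = NOT false = true
NOT (f XOR (e XOR a)) IMPLIES a = true IMPLIES true = true
((NOT ((e IMPLIES f) XOR c) IMPLIES (a XOR (c OR (e OR f)))) XOR ((f IFF c) IMPLIES NOT (d IMPLIES b))) XOR (NOT (f XOR (e XOR a)) IMPLIES a) = false XOR true = true

true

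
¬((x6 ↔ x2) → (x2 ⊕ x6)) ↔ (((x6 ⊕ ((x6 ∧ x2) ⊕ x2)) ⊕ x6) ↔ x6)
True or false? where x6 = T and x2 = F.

T

Substituting x6=T, x2=F:
x6 ↔ x2 = T ↔ F = F
x2 ⊕ x6 = F ⊕ T = T
(x6 ↔ x2) → (x2 ⊕ x6) = F → T = T
¬((x6 ↔ x2) → (x2 ⊕ x6)) = ¬T = F
x6 ∧ x2 = T ∧ F = F
(x6 ∧ x2) ⊕ x2 = F ⊕ F = F
x6 ⊕ ((x6 ∧ x2) ⊕ x2) = T ⊕ F = T
(x6 ⊕ ((x6 ∧ x2) ⊕ x2)) ⊕ x6 = T ⊕ T = F
((x6 ⊕ ((x6 ∧ x2) ⊕ x2)) ⊕ x6) ↔ x6 = F ↔ T = F
¬((x6 ↔ x2) → (x2 ⊕ x6)) ↔ (((x6 ⊕ ((x6 ∧ x2) ⊕ x2)) ⊕ x6) ↔ x6) = F ↔ F = T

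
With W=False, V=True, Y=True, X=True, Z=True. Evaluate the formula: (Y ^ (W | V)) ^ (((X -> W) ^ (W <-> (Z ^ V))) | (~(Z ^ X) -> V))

True

W | V = False | True = True
Y ^ (W | V) = True ^ True = False
X -> W = True -> False = False
Z ^ V = True ^ True = False
W <-> (Z ^ V) = False <-> False = True
(X -> W) ^ (W <-> (Z ^ V)) = False ^ True = True
Z ^ X = True ^ True = False
~(Z ^ X) = ~False = True
~(Z ^ X) -> V = True -> True = True
((X -> W) ^ (W <-> (Z ^ V))) | (~(Z ^ X) -> V) = True | True = True
(Y ^ (W | V)) ^ (((X -> W) ^ (W <-> (Z ^ V))) | (~(Z ^ X) -> V)) = False ^ True = True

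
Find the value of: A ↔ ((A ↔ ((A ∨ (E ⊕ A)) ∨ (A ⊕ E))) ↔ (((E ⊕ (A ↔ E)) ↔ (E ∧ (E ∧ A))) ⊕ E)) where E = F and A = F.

T

E ⊕ A = F ⊕ F = F
A ∨ (E ⊕ A) = F ∨ F = F
A ⊕ E = F ⊕ F = F
(A ∨ (E ⊕ A)) ∨ (A ⊕ E) = F ∨ F = F
A ↔ ((A ∨ (E ⊕ A)) ∨ (A ⊕ E)) = F ↔ F = T
A ↔ E = F ↔ F = T
E ⊕ (A ↔ E) = F ⊕ T = T
E ∧ A = F ∧ F = F
E ∧ (E ∧ A) = F ∧ F = F
(E ⊕ (A ↔ E)) ↔ (E ∧ (E ∧ A)) = T ↔ F = F
((E ⊕ (A ↔ E)) ↔ (E ∧ (E ∧ A))) ⊕ E = F ⊕ F = F
(A ↔ ((A ∨ (E ⊕ A)) ∨ (A ⊕ E))) ↔ (((E ⊕ (A ↔ E)) ↔ (E ∧ (E ∧ A))) ⊕ E) = T ↔ F = F
A ↔ ((A ↔ ((A ∨ (E ⊕ A)) ∨ (A ⊕ E))) ↔ (((E ⊕ (A ↔ E)) ↔ (E ∧ (E ∧ A))) ⊕ E)) = F ↔ F = T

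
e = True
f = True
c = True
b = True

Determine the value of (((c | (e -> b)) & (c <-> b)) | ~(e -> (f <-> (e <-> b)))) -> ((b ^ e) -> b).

True

e -> b = True -> True = True
c | (e -> b) = True | True = True
c <-> b = True <-> True = True
(c | (e -> b)) & (c <-> b) = True & True = True
e <-> b = True <-> True = True
f <-> (e <-> b) = True <-> True = True
e -> (f <-> (e <-> b)) = True -> True = True
~(e -> (f <-> (e <-> b))) = ~True = False
((c | (e -> b)) & (c <-> b)) | ~(e -> (f <-> (e <-> b))) = True | False = True
b ^ e = True ^ True = False
(b ^ e) -> b = False -> True = True
(((c | (e -> b)) & (c <-> b)) | ~(e -> (f <-> (e <-> b)))) -> ((b ^ e) -> b) = True -> True = True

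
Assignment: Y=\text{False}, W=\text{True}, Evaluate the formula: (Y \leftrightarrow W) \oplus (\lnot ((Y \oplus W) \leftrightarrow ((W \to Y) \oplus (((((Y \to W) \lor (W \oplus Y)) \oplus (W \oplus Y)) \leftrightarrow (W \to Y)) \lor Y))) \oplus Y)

Y \leftrightarrow W = \text{False} \leftrightarrow \text{True} = \text{False}
Y \oplus W = \text{False} \oplus \text{True} = \text{True}
W \to Y = \text{True} \to \text{False} = \text{False}
Y \to W = \text{False} \to \text{True} = \text{True}
W \oplus Y = \text{True} \oplus \text{False} = \text{True}
(Y \to W) \lor (W \oplus Y) = \text{True} \lor \text{True} = \text{True}
W \oplus Y = \text{True} \oplus \text{False} = \text{True}
((Y \to W) \lor (W \oplus Y)) \oplus (W \oplus Y) = \text{True} \oplus \text{True} = \text{False}
W \to Y = \text{True} \to \text{False} = \text{False}
(((Y \to W) \lor (W \oplus Y)) \oplus (W \oplus Y)) \leftrightarrow (W \to Y) = \text{False} \leftrightarrow \text{False} = \text{True}
((((Y \to W) \lor (W \oplus Y)) \oplus (W \oplus Y)) \leftrightarrow (W \to Y)) \lor Y = \text{True} \lor \text{False} = \text{True}
(W \to Y) \oplus (((((Y \to W) \lor (W \oplus Y)) \oplus (W \oplus Y)) \leftrightarrow (W \to Y)) \lor Y) = \text{False} \oplus \text{True} = \text{True}
(Y \oplus W) \leftrightarrow ((W \to Y) \oplus (((((Y \to W) \lor (W \oplus Y)) \oplus (W \oplus Y)) \leftrightarrow (W \to Y)) \lor Y)) = \text{True} \leftrightarrow \text{True} = \text{True}
\lnot ((Y \oplus W) \leftrightarrow ((W \to Y) \oplus (((((Y \to W) \lor (W \oplus Y)) \oplus (W \oplus Y)) \leftrightarrow (W \to Y)) \lor Y))) = \lnot \text{True} = \text{False}
\lnot ((Y \oplus W) \leftrightarrow ((W \to Y) \oplus (((((Y \to W) \lor (W \oplus Y)) \oplus (W \oplus Y)) \leftrightarrow (W \to Y)) \lor Y))) \oplus Y = \text{False} \oplus \text{False} = \text{False}
(Y \leftrightarrow W) \oplus (\lnot ((Y \oplus W) \leftrightarrow ((W \to Y) \oplus (((((Y \to W) \lor (W \oplus Y)) \oplus (W \oplus Y)) \leftrightarrow (W \to Y)) \lor Y))) \oplus Y) = \text{False} \oplus \text{False} = \text{False}

\text{False}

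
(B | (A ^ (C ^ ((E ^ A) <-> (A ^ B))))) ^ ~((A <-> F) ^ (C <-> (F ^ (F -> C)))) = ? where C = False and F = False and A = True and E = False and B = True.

E ^ A = False ^ True = True
A ^ B = True ^ True = False
(E ^ A) <-> (A ^ B) = True <-> False = False
C ^ ((E ^ A) <-> (A ^ B)) = False ^ False = False
A ^ (C ^ ((E ^ A) <-> (A ^ B))) = True ^ False = True
B | (A ^ (C ^ ((E ^ A) <-> (A ^ B)))) = True | True = True
A <-> F = True <-> False = False
F -> C = False -> False = True
F ^ (F -> C) = False ^ True = True
C <-> (F ^ (F -> C)) = False <-> True = False
(A <-> F) ^ (C <-> (F ^ (F -> C))) = False ^ False = False
~((A <-> F) ^ (C <-> (F ^ (F -> C)))) = ~False = True
(B | (A ^ (C ^ ((E ^ A) <-> (A ^ B))))) ^ ~((A <-> F) ^ (C <-> (F ^ (F -> C)))) = True ^ True = False

False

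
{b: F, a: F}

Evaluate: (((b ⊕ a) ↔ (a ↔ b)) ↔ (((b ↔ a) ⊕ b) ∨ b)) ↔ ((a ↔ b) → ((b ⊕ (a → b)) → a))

T

b ⊕ a = F ⊕ F = F
a ↔ b = F ↔ F = T
(b ⊕ a) ↔ (a ↔ b) = F ↔ T = F
b ↔ a = F ↔ F = T
(b ↔ a) ⊕ b = T ⊕ F = T
((b ↔ a) ⊕ b) ∨ b = T ∨ F = T
((b ⊕ a) ↔ (a ↔ b)) ↔ (((b ↔ a) ⊕ b) ∨ b) = F ↔ T = F
a ↔ b = F ↔ F = T
a → b = F → F = T
b ⊕ (a → b) = F ⊕ T = T
(b ⊕ (a → b)) → a = T → F = F
(a ↔ b) → ((b ⊕ (a → b)) → a) = T → F = F
(((b ⊕ a) ↔ (a ↔ b)) ↔ (((b ↔ a) ⊕ b) ∨ b)) ↔ ((a ↔ b) → ((b ⊕ (a → b)) → a)) = F ↔ F = T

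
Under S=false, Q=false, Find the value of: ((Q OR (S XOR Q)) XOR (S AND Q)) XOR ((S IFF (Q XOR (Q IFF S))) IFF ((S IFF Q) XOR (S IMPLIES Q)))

Substituting S=false, Q=false:
S XOR Q = false XOR false = false
Q OR (S XOR Q) = false OR false = false
S AND Q = false AND false = false
(Q OR (S XOR Q)) XOR (S AND Q) = false XOR false = false
Q IFF S = false IFF false = true
Q XOR (Q IFF S) = false XOR true = true
S IFF (Q XOR (Q IFF S)) = false IFF true = false
S IFF Q = false IFF false = true
S IMPLIES Q = false IMPLIES false = true
(S IFF Q) XOR (S IMPLIES Q) = true XOR true = false
(S IFF (Q XOR (Q IFF S))) IFF ((S IFF Q) XOR (S IMPLIES Q)) = false IFF false = true
((Q OR (S XOR Q)) XOR (S AND Q)) XOR ((S IFF (Q XOR (Q IFF S))) IFF ((S IFF Q) XOR (S IMPLIES Q))) = false XOR true = true

true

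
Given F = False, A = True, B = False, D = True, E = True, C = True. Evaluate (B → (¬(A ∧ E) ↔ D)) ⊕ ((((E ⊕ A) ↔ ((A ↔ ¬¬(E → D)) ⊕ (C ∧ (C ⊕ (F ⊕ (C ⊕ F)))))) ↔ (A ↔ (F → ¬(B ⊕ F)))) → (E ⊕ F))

False

A ∧ E = True ∧ True = True
¬(A ∧ E) = ¬True = False
¬(A ∧ E) ↔ D = False ↔ True = False
B → (¬(A ∧ E) ↔ D) = False → False = True
E ⊕ A = True ⊕ True = False
E → D = True → True = True
¬(E → D) = ¬True = False
¬¬(E → D) = ¬False = True
A ↔ ¬¬(E → D) = True ↔ True = True
C ⊕ F = True ⊕ False = True
F ⊕ (C ⊕ F) = False ⊕ True = True
C ⊕ (F ⊕ (C ⊕ F)) = True ⊕ True = False
C ∧ (C ⊕ (F ⊕ (C ⊕ F))) = True ∧ False = False
(A ↔ ¬¬(E → D)) ⊕ (C ∧ (C ⊕ (F ⊕ (C ⊕ F)))) = True ⊕ False = True
(E ⊕ A) ↔ ((A ↔ ¬¬(E → D)) ⊕ (C ∧ (C ⊕ (F ⊕ (C ⊕ F))))) = False ↔ True = False
B ⊕ F = False ⊕ False = False
¬(B ⊕ F) = ¬False = True
F → ¬(B ⊕ F) = False → True = True
A ↔ (F → ¬(B ⊕ F)) = True ↔ True = True
((E ⊕ A) ↔ ((A ↔ ¬¬(E → D)) ⊕ (C ∧ (C ⊕ (F ⊕ (C ⊕ F)))))) ↔ (A ↔ (F → ¬(B ⊕ F))) = False ↔ True = False
E ⊕ F = True ⊕ False = True
(((E ⊕ A) ↔ ((A ↔ ¬¬(E → D)) ⊕ (C ∧ (C ⊕ (F ⊕ (C ⊕ F)))))) ↔ (A ↔ (F → ¬(B ⊕ F)))) → (E ⊕ F) = False → True = True
(B → (¬(A ∧ E) ↔ D)) ⊕ ((((E ⊕ A) ↔ ((A ↔ ¬¬(E → D)) ⊕ (C ∧ (C ⊕ (F ⊕ (C ⊕ F)))))) ↔ (A ↔ (F → ¬(B ⊕ F)))) → (E ⊕ F)) = True ⊕ True = False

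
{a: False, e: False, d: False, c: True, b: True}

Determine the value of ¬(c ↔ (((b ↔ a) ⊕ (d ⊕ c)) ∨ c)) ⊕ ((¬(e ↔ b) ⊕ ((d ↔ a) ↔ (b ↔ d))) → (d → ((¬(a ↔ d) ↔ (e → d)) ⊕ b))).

Substituting a=False, e=False, d=False, c=True, b=True:
b ↔ a = True ↔ False = False
d ⊕ c = False ⊕ True = True
(b ↔ a) ⊕ (d ⊕ c) = False ⊕ True = True
((b ↔ a) ⊕ (d ⊕ c)) ∨ c = True ∨ True = True
c ↔ (((b ↔ a) ⊕ (d ⊕ c)) ∨ c) = True ↔ True = True
¬(c ↔ (((b ↔ a) ⊕ (d ⊕ c)) ∨ c)) = ¬True = False
e ↔ b = False ↔ True = False
¬(e ↔ b) = ¬False = True
d ↔ a = False ↔ False = True
b ↔ d = True ↔ False = False
(d ↔ a) ↔ (b ↔ d) = True ↔ False = False
¬(e ↔ b) ⊕ ((d ↔ a) ↔ (b ↔ d)) = True ⊕ False = True
a ↔ d = False ↔ False = True
¬(a ↔ d) = ¬True = False
e → d = False → False = True
¬(a ↔ d) ↔ (e → d) = False ↔ True = False
(¬(a ↔ d) ↔ (e → d)) ⊕ b = False ⊕ True = True
d → ((¬(a ↔ d) ↔ (e → d)) ⊕ b) = False → True = True
(¬(e ↔ b) ⊕ ((d ↔ a) ↔ (b ↔ d))) → (d → ((¬(a ↔ d) ↔ (e → d)) ⊕ b)) = True → True = True
¬(c ↔ (((b ↔ a) ⊕ (d ⊕ c)) ∨ c)) ⊕ ((¬(e ↔ b) ⊕ ((d ↔ a) ↔ (b ↔ d))) → (d → ((¬(a ↔ d) ↔ (e → d)) ⊕ b))) = False ⊕ True = True

True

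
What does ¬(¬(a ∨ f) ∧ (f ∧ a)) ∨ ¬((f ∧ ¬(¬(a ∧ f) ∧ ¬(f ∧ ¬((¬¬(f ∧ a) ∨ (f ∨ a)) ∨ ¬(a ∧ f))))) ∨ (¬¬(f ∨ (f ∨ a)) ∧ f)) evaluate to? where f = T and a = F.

a ∨ f = F ∨ T = T
¬(a ∨ f) = ¬T = F
f ∧ a = T ∧ F = F
¬(a ∨ f) ∧ (f ∧ a) = F ∧ F = F
¬(¬(a ∨ f) ∧ (f ∧ a)) = ¬F = T
a ∧ f = F ∧ T = F
¬(a ∧ f) = ¬F = T
f ∧ a = T ∧ F = F
¬(f ∧ a) = ¬F = T
¬¬(f ∧ a) = ¬T = F
f ∨ a = T ∨ F = T
¬¬(f ∧ a) ∨ (f ∨ a) = F ∨ T = T
a ∧ f = F ∧ T = F
¬(a ∧ f) = ¬F = T
(¬¬(f ∧ a) ∨ (f ∨ a)) ∨ ¬(a ∧ f) = T ∨ T = T
¬((¬¬(f ∧ a) ∨ (f ∨ a)) ∨ ¬(a ∧ f)) = ¬T = F
f ∧ ¬((¬¬(f ∧ a) ∨ (f ∨ a)) ∨ ¬(a ∧ f)) = T ∧ F = F
¬(f ∧ ¬((¬¬(f ∧ a) ∨ (f ∨ a)) ∨ ¬(a ∧ f))) = ¬F = T
¬(a ∧ f) ∧ ¬(f ∧ ¬((¬¬(f ∧ a) ∨ (f ∨ a)) ∨ ¬(a ∧ f))) = T ∧ T = T
¬(¬(a ∧ f) ∧ ¬(f ∧ ¬((¬¬(f ∧ a) ∨ (f ∨ a)) ∨ ¬(a ∧ f)))) = ¬T = F
f ∧ ¬(¬(a ∧ f) ∧ ¬(f ∧ ¬((¬¬(f ∧ a) ∨ (f ∨ a)) ∨ ¬(a ∧ f)))) = T ∧ F = F
f ∨ a = T ∨ F = T
f ∨ (f ∨ a) = T ∨ T = T
¬(f ∨ (f ∨ a)) = ¬T = F
¬¬(f ∨ (f ∨ a)) = ¬F = T
¬¬(f ∨ (f ∨ a)) ∧ f = T ∧ T = T
(f ∧ ¬(¬(a ∧ f) ∧ ¬(f ∧ ¬((¬¬(f ∧ a) ∨ (f ∨ a)) ∨ ¬(a ∧ f))))) ∨ (¬¬(f ∨ (f ∨ a)) ∧ f) = F ∨ T = T
¬((f ∧ ¬(¬(a ∧ f) ∧ ¬(f ∧ ¬((¬¬(f ∧ a) ∨ (f ∨ a)) ∨ ¬(a ∧ f))))) ∨ (¬¬(f ∨ (f ∨ a)) ∧ f)) = ¬T = F
¬(¬(a ∨ f) ∧ (f ∧ a)) ∨ ¬((f ∧ ¬(¬(a ∧ f) ∧ ¬(f ∧ ¬((¬¬(f ∧ a) ∨ (f ∨ a)) ∨ ¬(a ∧ f))))) ∨ (¬¬(f ∨ (f ∨ a)) ∧ f)) = T ∨ F = T

T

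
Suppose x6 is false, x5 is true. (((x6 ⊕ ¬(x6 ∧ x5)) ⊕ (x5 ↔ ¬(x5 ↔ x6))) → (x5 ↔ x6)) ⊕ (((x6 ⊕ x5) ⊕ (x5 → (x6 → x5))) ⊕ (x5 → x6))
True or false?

T

x6 ∧ x5 = F ∧ T = F
¬(x6 ∧ x5) = ¬F = T
x6 ⊕ ¬(x6 ∧ x5) = F ⊕ T = T
x5 ↔ x6 = T ↔ F = F
¬(x5 ↔ x6) = ¬F = T
x5 ↔ ¬(x5 ↔ x6) = T ↔ T = T
(x6 ⊕ ¬(x6 ∧ x5)) ⊕ (x5 ↔ ¬(x5 ↔ x6)) = T ⊕ T = F
x5 ↔ x6 = T ↔ F = F
((x6 ⊕ ¬(x6 ∧ x5)) ⊕ (x5 ↔ ¬(x5 ↔ x6))) → (x5 ↔ x6) = F → F = T
x6 ⊕ x5 = F ⊕ T = T
x6 → x5 = F → T = T
x5 → (x6 → x5) = T → T = T
(x6 ⊕ x5) ⊕ (x5 → (x6 → x5)) = T ⊕ T = F
x5 → x6 = T → F = F
((x6 ⊕ x5) ⊕ (x5 → (x6 → x5))) ⊕ (x5 → x6) = F ⊕ F = F
(((x6 ⊕ ¬(x6 ∧ x5)) ⊕ (x5 ↔ ¬(x5 ↔ x6))) → (x5 ↔ x6)) ⊕ (((x6 ⊕ x5) ⊕ (x5 → (x6 → x5))) ⊕ (x5 → x6)) = T ⊕ F = T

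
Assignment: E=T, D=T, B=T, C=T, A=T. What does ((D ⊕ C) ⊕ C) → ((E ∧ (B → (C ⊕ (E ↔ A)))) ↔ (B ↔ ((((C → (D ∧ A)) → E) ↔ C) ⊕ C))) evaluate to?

T

D ⊕ C = T ⊕ T = F
(D ⊕ C) ⊕ C = F ⊕ T = T
E ↔ A = T ↔ T = T
C ⊕ (E ↔ A) = T ⊕ T = F
B → (C ⊕ (E ↔ A)) = T → F = F
E ∧ (B → (C ⊕ (E ↔ A))) = T ∧ F = F
D ∧ A = T ∧ T = T
C → (D ∧ A) = T → T = T
(C → (D ∧ A)) → E = T → T = T
((C → (D ∧ A)) → E) ↔ C = T ↔ T = T
(((C → (D ∧ A)) → E) ↔ C) ⊕ C = T ⊕ T = F
B ↔ ((((C → (D ∧ A)) → E) ↔ C) ⊕ C) = T ↔ F = F
(E ∧ (B → (C ⊕ (E ↔ A)))) ↔ (B ↔ ((((C → (D ∧ A)) → E) ↔ C) ⊕ C)) = F ↔ F = T
((D ⊕ C) ⊕ C) → ((E ∧ (B → (C ⊕ (E ↔ A)))) ↔ (B ↔ ((((C → (D ∧ A)) → E) ↔ C) ⊕ C))) = T → T = T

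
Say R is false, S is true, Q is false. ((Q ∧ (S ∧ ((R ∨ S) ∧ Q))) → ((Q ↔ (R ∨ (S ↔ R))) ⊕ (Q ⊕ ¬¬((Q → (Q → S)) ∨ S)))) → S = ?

R ∨ S = F ∨ T = T
(R ∨ S) ∧ Q = T ∧ F = F
S ∧ ((R ∨ S) ∧ Q) = T ∧ F = F
Q ∧ (S ∧ ((R ∨ S) ∧ Q)) = F ∧ F = F
S ↔ R = T ↔ F = F
R ∨ (S ↔ R) = F ∨ F = F
Q ↔ (R ∨ (S ↔ R)) = F ↔ F = T
Q → S = F → T = T
Q → (Q → S) = F → T = T
(Q → (Q → S)) ∨ S = T ∨ T = T
¬((Q → (Q → S)) ∨ S) = ¬T = F
¬¬((Q → (Q → S)) ∨ S) = ¬F = T
Q ⊕ ¬¬((Q → (Q → S)) ∨ S) = F ⊕ T = T
(Q ↔ (R ∨ (S ↔ R))) ⊕ (Q ⊕ ¬¬((Q → (Q → S)) ∨ S)) = T ⊕ T = F
(Q ∧ (S ∧ ((R ∨ S) ∧ Q))) → ((Q ↔ (R ∨ (S ↔ R))) ⊕ (Q ⊕ ¬¬((Q → (Q → S)) ∨ S))) = F → F = T
((Q ∧ (S ∧ ((R ∨ S) ∧ Q))) → ((Q ↔ (R ∨ (S ↔ R))) ⊕ (Q ⊕ ¬¬((Q → (Q → S)) ∨ S)))) → S = T → T = T

T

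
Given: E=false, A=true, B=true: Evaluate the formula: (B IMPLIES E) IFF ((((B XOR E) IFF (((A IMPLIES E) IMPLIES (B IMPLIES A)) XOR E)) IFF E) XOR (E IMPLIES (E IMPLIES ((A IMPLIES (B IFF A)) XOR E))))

false

B IMPLIES E = true IMPLIES false = false
B XOR E = true XOR false = true
A IMPLIES E = true IMPLIES false = false
B IMPLIES A = true IMPLIES true = true
(A IMPLIES E) IMPLIES (B IMPLIES A) = false IMPLIES true = true
((A IMPLIES E) IMPLIES (B IMPLIES A)) XOR E = true XOR false = true
(B XOR E) IFF (((A IMPLIES E) IMPLIES (B IMPLIES A)) XOR E) = true IFF true = true
((B XOR E) IFF (((A IMPLIES E) IMPLIES (B IMPLIES A)) XOR E)) IFF E = true IFF false = false
B IFF A = true IFF true = true
A IMPLIES (B IFF A) = true IMPLIES true = true
(A IMPLIES (B IFF A)) XOR E = true XOR false = true
E IMPLIES ((A IMPLIES (B IFF A)) XOR E) = false IMPLIES true = true
E IMPLIES (E IMPLIES ((A IMPLIES (B IFF A)) XOR E)) = false IMPLIES true = true
(((B XOR E) IFF (((A IMPLIES E) IMPLIES (B IMPLIES A)) XOR E)) IFF E) XOR (E IMPLIES (E IMPLIES ((A IMPLIES (B IFF A)) XOR E))) = false XOR true = true
(B IMPLIES E) IFF ((((B XOR E) IFF (((A IMPLIES E) IMPLIES (B IMPLIES A)) XOR E)) IFF E) XOR (E IMPLIES (E IMPLIES ((A IMPLIES (B IFF A)) XOR E)))) = false IFF true = false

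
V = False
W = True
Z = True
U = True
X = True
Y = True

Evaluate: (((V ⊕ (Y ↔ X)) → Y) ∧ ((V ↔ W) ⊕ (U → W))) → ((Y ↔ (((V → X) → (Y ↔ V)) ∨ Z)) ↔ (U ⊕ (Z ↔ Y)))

Substituting V=False, W=True, Z=True, U=True, X=True, Y=True:
Y ↔ X = True ↔ True = True
V ⊕ (Y ↔ X) = False ⊕ True = True
(V ⊕ (Y ↔ X)) → Y = True → True = True
V ↔ W = False ↔ True = False
U → W = True → True = True
(V ↔ W) ⊕ (U → W) = False ⊕ True = True
((V ⊕ (Y ↔ X)) → Y) ∧ ((V ↔ W) ⊕ (U → W)) = True ∧ True = True
V → X = False → True = True
Y ↔ V = True ↔ False = False
(V → X) → (Y ↔ V) = True → False = False
((V → X) → (Y ↔ V)) ∨ Z = False ∨ True = True
Y ↔ (((V → X) → (Y ↔ V)) ∨ Z) = True ↔ True = True
Z ↔ Y = True ↔ True = True
U ⊕ (Z ↔ Y) = True ⊕ True = False
(Y ↔ (((V → X) → (Y ↔ V)) ∨ Z)) ↔ (U ⊕ (Z ↔ Y)) = True ↔ False = False
(((V ⊕ (Y ↔ X)) → Y) ∧ ((V ↔ W) ⊕ (U → W))) → ((Y ↔ (((V → X) → (Y ↔ V)) ∨ Z)) ↔ (U ⊕ (Z ↔ Y))) = True → False = False

False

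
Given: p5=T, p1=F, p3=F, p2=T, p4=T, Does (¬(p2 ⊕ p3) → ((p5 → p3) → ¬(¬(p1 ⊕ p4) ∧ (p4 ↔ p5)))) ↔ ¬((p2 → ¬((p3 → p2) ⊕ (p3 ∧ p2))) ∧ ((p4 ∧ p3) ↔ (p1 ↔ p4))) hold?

p2 ⊕ p3 = T ⊕ F = T
¬(p2 ⊕ p3) = ¬T = F
p5 → p3 = T → F = F
p1 ⊕ p4 = F ⊕ T = T
¬(p1 ⊕ p4) = ¬T = F
p4 ↔ p5 = T ↔ T = T
¬(p1 ⊕ p4) ∧ (p4 ↔ p5) = F ∧ T = F
¬(¬(p1 ⊕ p4) ∧ (p4 ↔ p5)) = ¬F = T
(p5 → p3) → ¬(¬(p1 ⊕ p4) ∧ (p4 ↔ p5)) = F → T = T
¬(p2 ⊕ p3) → ((p5 → p3) → ¬(¬(p1 ⊕ p4) ∧ (p4 ↔ p5))) = F → T = T
p3 → p2 = F → T = T
p3 ∧ p2 = F ∧ T = F
(p3 → p2) ⊕ (p3 ∧ p2) = T ⊕ F = T
¬((p3 → p2) ⊕ (p3 ∧ p2)) = ¬T = F
p2 → ¬((p3 → p2) ⊕ (p3 ∧ p2)) = T → F = F
p4 ∧ p3 = T ∧ F = F
p1 ↔ p4 = F ↔ T = F
(p4 ∧ p3) ↔ (p1 ↔ p4) = F ↔ F = T
(p2 → ¬((p3 → p2) ⊕ (p3 ∧ p2))) ∧ ((p4 ∧ p3) ↔ (p1 ↔ p4)) = F ∧ T = F
¬((p2 → ¬((p3 → p2) ⊕ (p3 ∧ p2))) ∧ ((p4 ∧ p3) ↔ (p1 ↔ p4))) = ¬F = T
(¬(p2 ⊕ p3) → ((p5 → p3) → ¬(¬(p1 ⊕ p4) ∧ (p4 ↔ p5)))) ↔ ¬((p2 → ¬((p3 → p2) ⊕ (p3 ∧ p2))) ∧ ((p4 ∧ p3) ↔ (p1 ↔ p4))) = T ↔ T = T

T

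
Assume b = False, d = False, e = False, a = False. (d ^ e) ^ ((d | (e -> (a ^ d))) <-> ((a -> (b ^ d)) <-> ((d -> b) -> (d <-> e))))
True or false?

Substituting b=False, d=False, e=False, a=False:
d ^ e = False ^ False = False
a ^ d = False ^ False = False
e -> (a ^ d) = False -> False = True
d | (e -> (a ^ d)) = False | True = True
b ^ d = False ^ False = False
a -> (b ^ d) = False -> False = True
d -> b = False -> False = True
d <-> e = False <-> False = True
(d -> b) -> (d <-> e) = True -> True = True
(a -> (b ^ d)) <-> ((d -> b) -> (d <-> e)) = True <-> True = True
(d | (e -> (a ^ d))) <-> ((a -> (b ^ d)) <-> ((d -> b) -> (d <-> e))) = True <-> True = True
(d ^ e) ^ ((d | (e -> (a ^ d))) <-> ((a -> (b ^ d)) <-> ((d -> b) -> (d <-> e)))) = False ^ True = True

True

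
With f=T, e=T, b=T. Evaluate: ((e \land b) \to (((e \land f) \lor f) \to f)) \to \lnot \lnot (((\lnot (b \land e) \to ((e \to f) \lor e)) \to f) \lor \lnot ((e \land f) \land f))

Substituting f=T, e=T, b=T:
e \land b = T \land T = T
e \land f = T \land T = T
(e \land f) \lor f = T \lor T = T
((e \land f) \lor f) \to f = T \to T = T
(e \land b) \to (((e \land f) \lor f) \to f) = T \to T = T
b \land e = T \land T = T
\lnot (b \land e) = \lnot T = F
e \to f = T \to T = T
(e \to f) \lor e = T \lor T = T
\lnot (b \land e) \to ((e \to f) \lor e) = F \to T = T
(\lnot (b \land e) \to ((e \to f) \lor e)) \to f = T \to T = T
e \land f = T \land T = T
(e \land f) \land f = T \land T = T
\lnot ((e \land f) \land f) = \lnot T = F
((\lnot (b \land e) \to ((e \to f) \lor e)) \to f) \lor \lnot ((e \land f) \land f) = T \lor F = T
\lnot (((\lnot (b \land e) \to ((e \to f) \lor e)) \to f) \lor \lnot ((e \land f) \land f)) = \lnot T = F
\lnot \lnot (((\lnot (b \land e) \to ((e \to f) \lor e)) \to f) \lor \lnot ((e \land f) \land f)) = \lnot F = T
((e \land b) \to (((e \land f) \lor f) \to f)) \to \lnot \lnot (((\lnot (b \land e) \to ((e \to f) \lor e)) \to f) \lor \lnot ((e \land f) \land f)) = T \to T = T

T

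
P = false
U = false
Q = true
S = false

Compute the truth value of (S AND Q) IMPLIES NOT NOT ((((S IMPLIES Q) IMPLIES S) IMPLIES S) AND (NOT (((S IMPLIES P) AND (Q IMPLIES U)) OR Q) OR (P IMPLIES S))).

true

S AND Q = false AND true = false
S IMPLIES Q = false IMPLIES true = true
(S IMPLIES Q) IMPLIES S = true IMPLIES false = false
((S IMPLIES Q) IMPLIES S) IMPLIES S = false IMPLIES false = true
S IMPLIES P = false IMPLIES false = true
Q IMPLIES U = true IMPLIES false = false
(S IMPLIES P) AND (Q IMPLIES U) = true AND false = false
((S IMPLIES P) AND (Q IMPLIES U)) OR Q = false OR true = true
NOT (((S IMPLIES P) AND (Q IMPLIES U)) OR Q) = NOT true = false
P IMPLIES S = false IMPLIES false = true
NOT (((S IMPLIES P) AND (Q IMPLIES U)) OR Q) OR (P IMPLIES S) = false OR true = true
(((S IMPLIES Q) IMPLIES S) IMPLIES S) AND (NOT (((S IMPLIES P) AND (Q IMPLIES U)) OR Q) OR (P IMPLIES S)) = true AND true = true
NOT ((((S IMPLIES Q) IMPLIES S) IMPLIES S) AND (NOT (((S IMPLIES P) AND (Q IMPLIES U)) OR Q) OR (P IMPLIES S))) = NOT true = false
NOT NOT ((((S IMPLIES Q) IMPLIES S) IMPLIES S) AND (NOT (((S IMPLIES P) AND (Q IMPLIES U)) OR Q) OR (P IMPLIES S))) = NOT false = true
(S AND Q) IMPLIES NOT NOT ((((S IMPLIES Q) IMPLIES S) IMPLIES S) AND (NOT (((S IMPLIES P) AND (Q IMPLIES U)) OR Q) OR (P IMPLIES S))) = false IMPLIES true = true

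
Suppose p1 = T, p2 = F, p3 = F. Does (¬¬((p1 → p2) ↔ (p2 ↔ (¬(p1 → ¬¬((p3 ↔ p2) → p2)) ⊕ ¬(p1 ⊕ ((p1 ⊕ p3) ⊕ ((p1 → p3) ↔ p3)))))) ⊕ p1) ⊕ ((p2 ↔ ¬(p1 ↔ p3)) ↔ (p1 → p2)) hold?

T

p1 → p2 = T → F = F
p3 ↔ p2 = F ↔ F = T
(p3 ↔ p2) → p2 = T → F = F
¬((p3 ↔ p2) → p2) = ¬F = T
¬¬((p3 ↔ p2) → p2) = ¬T = F
p1 → ¬¬((p3 ↔ p2) → p2) = T → F = F
¬(p1 → ¬¬((p3 ↔ p2) → p2)) = ¬F = T
p1 ⊕ p3 = T ⊕ F = T
p1 → p3 = T → F = F
(p1 → p3) ↔ p3 = F ↔ F = T
(p1 ⊕ p3) ⊕ ((p1 → p3) ↔ p3) = T ⊕ T = F
p1 ⊕ ((p1 ⊕ p3) ⊕ ((p1 → p3) ↔ p3)) = T ⊕ F = T
¬(p1 ⊕ ((p1 ⊕ p3) ⊕ ((p1 → p3) ↔ p3))) = ¬T = F
¬(p1 → ¬¬((p3 ↔ p2) → p2)) ⊕ ¬(p1 ⊕ ((p1 ⊕ p3) ⊕ ((p1 → p3) ↔ p3))) = T ⊕ F = T
p2 ↔ (¬(p1 → ¬¬((p3 ↔ p2) → p2)) ⊕ ¬(p1 ⊕ ((p1 ⊕ p3) ⊕ ((p1 → p3) ↔ p3)))) = F ↔ T = F
(p1 → p2) ↔ (p2 ↔ (¬(p1 → ¬¬((p3 ↔ p2) → p2)) ⊕ ¬(p1 ⊕ ((p1 ⊕ p3) ⊕ ((p1 → p3) ↔ p3))))) = F ↔ F = T
¬((p1 → p2) ↔ (p2 ↔ (¬(p1 → ¬¬((p3 ↔ p2) → p2)) ⊕ ¬(p1 ⊕ ((p1 ⊕ p3) ⊕ ((p1 → p3) ↔ p3)))))) = ¬T = F
¬¬((p1 → p2) ↔ (p2 ↔ (¬(p1 → ¬¬((p3 ↔ p2) → p2)) ⊕ ¬(p1 ⊕ ((p1 ⊕ p3) ⊕ ((p1 → p3) ↔ p3)))))) = ¬F = T
¬¬((p1 → p2) ↔ (p2 ↔ (¬(p1 → ¬¬((p3 ↔ p2) → p2)) ⊕ ¬(p1 ⊕ ((p1 ⊕ p3) ⊕ ((p1 → p3) ↔ p3)))))) ⊕ p1 = T ⊕ T = F
p1 ↔ p3 = T ↔ F = F
¬(p1 ↔ p3) = ¬F = T
p2 ↔ ¬(p1 ↔ p3) = F ↔ T = F
p1 → p2 = T → F = F
(p2 ↔ ¬(p1 ↔ p3)) ↔ (p1 → p2) = F ↔ F = T
(¬¬((p1 → p2) ↔ (p2 ↔ (¬(p1 → ¬¬((p3 ↔ p2) → p2)) ⊕ ¬(p1 ⊕ ((p1 ⊕ p3) ⊕ ((p1 → p3) ↔ p3)))))) ⊕ p1) ⊕ ((p2 ↔ ¬(p1 ↔ p3)) ↔ (p1 → p2)) = F ⊕ T = T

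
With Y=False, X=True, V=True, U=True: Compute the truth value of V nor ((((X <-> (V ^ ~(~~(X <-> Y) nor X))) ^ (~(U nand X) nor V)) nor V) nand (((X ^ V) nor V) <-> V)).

False

X <-> Y = True <-> False = False
~(X <-> Y) = ~False = True
~~(X <-> Y) = ~True = False
~~(X <-> Y) nor X = False nor True = False
~(~~(X <-> Y) nor X) = ~False = True
V ^ ~(~~(X <-> Y) nor X) = True ^ True = False
X <-> (V ^ ~(~~(X <-> Y) nor X)) = True <-> False = False
U nand X = True nand True = False
~(U nand X) = ~False = True
~(U nand X) nor V = True nor True = False
(X <-> (V ^ ~(~~(X <-> Y) nor X))) ^ (~(U nand X) nor V) = False ^ False = False
((X <-> (V ^ ~(~~(X <-> Y) nor X))) ^ (~(U nand X) nor V)) nor V = False nor True = False
X ^ V = True ^ True = False
(X ^ V) nor V = False nor True = False
((X ^ V) nor V) <-> V = False <-> True = False
(((X <-> (V ^ ~(~~(X <-> Y) nor X))) ^ (~(U nand X) nor V)) nor V) nand (((X ^ V) nor V) <-> V) = False nand False = True
V nor ((((X <-> (V ^ ~(~~(X <-> Y) nor X))) ^ (~(U nand X) nor V)) nor V) nand (((X ^ V) nor V) <-> V)) = True nor True = False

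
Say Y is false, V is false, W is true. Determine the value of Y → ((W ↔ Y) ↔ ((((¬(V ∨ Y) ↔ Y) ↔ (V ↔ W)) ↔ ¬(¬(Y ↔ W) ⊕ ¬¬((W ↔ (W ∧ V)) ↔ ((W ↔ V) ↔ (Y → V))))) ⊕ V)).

W ↔ Y = T ↔ F = F
V ∨ Y = F ∨ F = F
¬(V ∨ Y) = ¬F = T
¬(V ∨ Y) ↔ Y = T ↔ F = F
V ↔ W = F ↔ T = F
(¬(V ∨ Y) ↔ Y) ↔ (V ↔ W) = F ↔ F = T
Y ↔ W = F ↔ T = F
¬(Y ↔ W) = ¬F = T
W ∧ V = T ∧ F = F
W ↔ (W ∧ V) = T ↔ F = F
W ↔ V = T ↔ F = F
Y → V = F → F = T
(W ↔ V) ↔ (Y → V) = F ↔ T = F
(W ↔ (W ∧ V)) ↔ ((W ↔ V) ↔ (Y → V)) = F ↔ F = T
¬((W ↔ (W ∧ V)) ↔ ((W ↔ V) ↔ (Y → V))) = ¬T = F
¬¬((W ↔ (W ∧ V)) ↔ ((W ↔ V) ↔ (Y → V))) = ¬F = T
¬(Y ↔ W) ⊕ ¬¬((W ↔ (W ∧ V)) ↔ ((W ↔ V) ↔ (Y → V))) = T ⊕ T = F
¬(¬(Y ↔ W) ⊕ ¬¬((W ↔ (W ∧ V)) ↔ ((W ↔ V) ↔ (Y → V)))) = ¬F = T
((¬(V ∨ Y) ↔ Y) ↔ (V ↔ W)) ↔ ¬(¬(Y ↔ W) ⊕ ¬¬((W ↔ (W ∧ V)) ↔ ((W ↔ V) ↔ (Y → V)))) = T ↔ T = T
(((¬(V ∨ Y) ↔ Y) ↔ (V ↔ W)) ↔ ¬(¬(Y ↔ W) ⊕ ¬¬((W ↔ (W ∧ V)) ↔ ((W ↔ V) ↔ (Y → V))))) ⊕ V = T ⊕ F = T
(W ↔ Y) ↔ ((((¬(V ∨ Y) ↔ Y) ↔ (V ↔ W)) ↔ ¬(¬(Y ↔ W) ⊕ ¬¬((W ↔ (W ∧ V)) ↔ ((W ↔ V) ↔ (Y → V))))) ⊕ V) = F ↔ T = F
Y → ((W ↔ Y) ↔ ((((¬(V ∨ Y) ↔ Y) ↔ (V ↔ W)) ↔ ¬(¬(Y ↔ W) ⊕ ¬¬((W ↔ (W ∧ V)) ↔ ((W ↔ V) ↔ (Y → V))))) ⊕ V)) = F → F = T

T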